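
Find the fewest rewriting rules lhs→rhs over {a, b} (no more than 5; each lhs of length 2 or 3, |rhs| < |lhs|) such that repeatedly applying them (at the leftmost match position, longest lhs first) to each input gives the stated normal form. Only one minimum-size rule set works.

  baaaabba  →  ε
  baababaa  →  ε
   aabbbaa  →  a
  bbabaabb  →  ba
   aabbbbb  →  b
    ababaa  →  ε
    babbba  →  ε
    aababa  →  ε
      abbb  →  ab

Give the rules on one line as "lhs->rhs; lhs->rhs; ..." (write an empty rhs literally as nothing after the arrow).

  | baaaabba => aaabba => abba => aa => ε
  | baababaa => ababaa => bbaa => aa => ε
  | aabbbaa => bbbaa => baa => a
  | bbabaabb => abaabb => babb => ba

aa->; aba->b; baa->a; bb->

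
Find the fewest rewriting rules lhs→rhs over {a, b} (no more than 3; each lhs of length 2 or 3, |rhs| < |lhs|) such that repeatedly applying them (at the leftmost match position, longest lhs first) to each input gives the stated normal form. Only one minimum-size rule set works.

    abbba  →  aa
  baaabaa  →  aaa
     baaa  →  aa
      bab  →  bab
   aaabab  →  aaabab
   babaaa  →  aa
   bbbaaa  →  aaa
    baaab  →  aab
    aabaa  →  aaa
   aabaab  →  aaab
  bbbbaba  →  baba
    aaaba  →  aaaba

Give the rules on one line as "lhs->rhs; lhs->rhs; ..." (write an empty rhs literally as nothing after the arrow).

baa->a; bbb->

  | abbba => aa
  | baaabaa => aabaa => aaa
  | baaa => aa
  | bab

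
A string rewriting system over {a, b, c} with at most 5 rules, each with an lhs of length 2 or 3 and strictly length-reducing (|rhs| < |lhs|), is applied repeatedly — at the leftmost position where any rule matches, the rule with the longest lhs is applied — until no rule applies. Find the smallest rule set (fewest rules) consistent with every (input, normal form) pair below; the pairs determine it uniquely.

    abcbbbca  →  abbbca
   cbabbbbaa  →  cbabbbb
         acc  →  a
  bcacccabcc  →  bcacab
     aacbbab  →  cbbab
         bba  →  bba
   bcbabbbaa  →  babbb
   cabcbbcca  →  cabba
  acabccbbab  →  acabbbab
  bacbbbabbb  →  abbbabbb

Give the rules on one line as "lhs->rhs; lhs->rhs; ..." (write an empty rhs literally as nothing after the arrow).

aa->; bac->a; bcb->b; cc->

  | abcbbbca => abbbca
  | cbabbbbaa => cbabbbb
  | acc => a
  | bcacccabcc => bcacabcc => bcacab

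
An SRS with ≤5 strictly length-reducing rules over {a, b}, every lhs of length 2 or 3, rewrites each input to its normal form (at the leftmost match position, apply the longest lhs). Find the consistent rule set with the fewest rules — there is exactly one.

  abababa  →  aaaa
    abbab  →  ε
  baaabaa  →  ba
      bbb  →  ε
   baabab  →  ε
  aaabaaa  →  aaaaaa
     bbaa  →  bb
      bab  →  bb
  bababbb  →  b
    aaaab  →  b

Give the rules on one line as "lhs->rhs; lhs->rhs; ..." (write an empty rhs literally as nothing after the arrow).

ab->b; aba->aa; baa->b; bbb->

  | abababa => aababa => aaaba => aaaa
  | abbab => bbab => bbb => ε
  | baaabaa => babaa => baaa => ba
  | bbb => ε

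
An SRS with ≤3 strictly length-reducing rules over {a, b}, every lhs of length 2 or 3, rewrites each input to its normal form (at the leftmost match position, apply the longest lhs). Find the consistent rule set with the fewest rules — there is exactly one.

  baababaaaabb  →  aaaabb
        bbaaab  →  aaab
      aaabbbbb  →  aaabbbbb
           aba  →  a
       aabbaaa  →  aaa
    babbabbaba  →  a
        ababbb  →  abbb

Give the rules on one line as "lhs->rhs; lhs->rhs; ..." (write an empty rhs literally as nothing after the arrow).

aba->ba; ba->a

  | baababaaaabb => aababaaaabb => ababaaaabb => babaaaabb => abaaaabb => baaaabb => aaaabb
  | bbaaab => baaab => aaab
  | aaabbbbb
  | aba => ba => a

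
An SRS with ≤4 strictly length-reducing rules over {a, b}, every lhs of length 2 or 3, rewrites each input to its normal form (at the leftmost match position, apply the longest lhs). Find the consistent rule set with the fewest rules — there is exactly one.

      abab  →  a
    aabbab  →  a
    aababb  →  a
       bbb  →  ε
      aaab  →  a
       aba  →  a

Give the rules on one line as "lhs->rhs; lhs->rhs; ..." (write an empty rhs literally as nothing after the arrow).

  | abab => aab => ab => a
  | aabbab => abbab => abab => aab => ab => a
  | aababb => ababb => aabb => abb => ab => a
  | bbb => ε

aa->a; ab->a; bbb->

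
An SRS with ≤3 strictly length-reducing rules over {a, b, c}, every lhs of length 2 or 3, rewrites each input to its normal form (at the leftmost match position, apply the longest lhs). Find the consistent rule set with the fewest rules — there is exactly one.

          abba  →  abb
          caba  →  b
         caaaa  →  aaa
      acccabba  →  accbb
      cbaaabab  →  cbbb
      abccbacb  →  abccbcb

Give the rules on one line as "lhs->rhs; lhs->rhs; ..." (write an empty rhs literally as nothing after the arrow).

  | abba => abb
  | caba => ba => b
  | caaaa => aaa
  | acccabba => accbba => accbb

ba->b; ca->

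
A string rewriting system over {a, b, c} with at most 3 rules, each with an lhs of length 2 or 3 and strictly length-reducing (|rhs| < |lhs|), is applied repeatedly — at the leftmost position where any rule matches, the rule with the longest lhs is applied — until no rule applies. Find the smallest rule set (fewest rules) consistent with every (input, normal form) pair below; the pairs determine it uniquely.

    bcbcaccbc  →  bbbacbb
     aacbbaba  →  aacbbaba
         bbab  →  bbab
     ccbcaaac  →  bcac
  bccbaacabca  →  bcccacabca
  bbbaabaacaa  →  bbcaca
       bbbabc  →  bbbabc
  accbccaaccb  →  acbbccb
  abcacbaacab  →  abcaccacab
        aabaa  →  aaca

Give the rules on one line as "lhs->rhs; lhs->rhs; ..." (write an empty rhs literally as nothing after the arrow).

  | bcbcaccbc => bbbaccbc => bbbacbb
  | aacbbaba
  | bbab
  | ccbcaaac => cbbaaac => cbcaac => bbaac => bcac

baa->ca; caa->; cbc->bb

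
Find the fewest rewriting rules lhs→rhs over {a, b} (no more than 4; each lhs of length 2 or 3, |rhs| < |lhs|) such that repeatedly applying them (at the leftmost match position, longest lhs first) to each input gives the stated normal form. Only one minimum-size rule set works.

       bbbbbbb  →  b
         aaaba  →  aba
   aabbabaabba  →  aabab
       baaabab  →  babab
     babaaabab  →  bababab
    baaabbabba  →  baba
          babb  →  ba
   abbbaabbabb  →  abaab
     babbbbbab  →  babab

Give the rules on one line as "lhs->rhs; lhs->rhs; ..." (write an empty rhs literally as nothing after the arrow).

aaa->a; bb->; bba->b

  | bbbbbbb => bbbbb => bbb => b
  | aaaba => aba
  | aabbabaabba => aabbaabba => aababba => aabab
  | baaabab => babab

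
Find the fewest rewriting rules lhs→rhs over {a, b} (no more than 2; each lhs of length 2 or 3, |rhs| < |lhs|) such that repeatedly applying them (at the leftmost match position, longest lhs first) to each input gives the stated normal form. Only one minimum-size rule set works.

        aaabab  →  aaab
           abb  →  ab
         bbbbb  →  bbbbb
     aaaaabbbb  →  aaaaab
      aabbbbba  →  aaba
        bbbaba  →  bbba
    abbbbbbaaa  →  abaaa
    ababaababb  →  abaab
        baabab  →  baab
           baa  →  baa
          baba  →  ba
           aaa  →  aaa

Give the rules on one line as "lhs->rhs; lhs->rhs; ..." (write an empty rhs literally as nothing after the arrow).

abb->ab; bab->b

  | aaabab => aaab
  | abb => ab
  | bbbbb
  | aaaaabbbb => aaaaabbb => aaaaabb => aaaaab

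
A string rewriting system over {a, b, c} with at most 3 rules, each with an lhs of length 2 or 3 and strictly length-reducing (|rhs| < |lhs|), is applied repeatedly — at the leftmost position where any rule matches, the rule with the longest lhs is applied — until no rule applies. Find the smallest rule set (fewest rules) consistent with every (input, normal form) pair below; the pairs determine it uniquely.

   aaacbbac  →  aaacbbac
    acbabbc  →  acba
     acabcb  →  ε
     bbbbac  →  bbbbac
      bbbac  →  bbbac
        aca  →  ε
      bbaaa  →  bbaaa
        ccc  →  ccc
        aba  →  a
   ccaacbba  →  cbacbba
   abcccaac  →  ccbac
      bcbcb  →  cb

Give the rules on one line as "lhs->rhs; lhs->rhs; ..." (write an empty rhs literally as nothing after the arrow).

ab->; bc->a; ca->b

  | aaacbbac
  | acbabbc => acbbc => acba
  | acabcb => abbcb => bcb => ab => ε
  | bbbbac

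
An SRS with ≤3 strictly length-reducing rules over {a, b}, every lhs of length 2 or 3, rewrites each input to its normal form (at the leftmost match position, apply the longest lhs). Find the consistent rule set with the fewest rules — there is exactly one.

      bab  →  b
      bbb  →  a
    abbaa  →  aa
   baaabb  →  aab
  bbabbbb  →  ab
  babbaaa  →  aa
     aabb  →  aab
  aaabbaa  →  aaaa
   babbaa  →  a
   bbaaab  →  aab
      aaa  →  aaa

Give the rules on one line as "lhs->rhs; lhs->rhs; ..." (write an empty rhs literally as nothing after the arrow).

ba->; bb->b; bbb->a

  | bab => b
  | bbb => a
  | abbaa => abaa => aa
  | baaabb => aabb => aab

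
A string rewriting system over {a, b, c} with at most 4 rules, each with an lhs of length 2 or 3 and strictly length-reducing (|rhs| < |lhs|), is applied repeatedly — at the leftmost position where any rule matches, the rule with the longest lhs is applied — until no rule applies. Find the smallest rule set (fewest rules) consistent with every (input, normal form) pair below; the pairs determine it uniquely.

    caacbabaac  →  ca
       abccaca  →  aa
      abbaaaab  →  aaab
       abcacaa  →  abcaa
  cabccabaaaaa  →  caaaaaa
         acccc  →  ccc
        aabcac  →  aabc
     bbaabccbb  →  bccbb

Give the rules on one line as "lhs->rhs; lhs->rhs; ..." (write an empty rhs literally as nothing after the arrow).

ac->; ba->; cca->aa

  | caacbabaac => cababaac => cabaac => caac => ca
  | abccaca => abaaca => aaca => aa
  | abbaaaab => abaaab => aaab
  | abcacaa => abcaa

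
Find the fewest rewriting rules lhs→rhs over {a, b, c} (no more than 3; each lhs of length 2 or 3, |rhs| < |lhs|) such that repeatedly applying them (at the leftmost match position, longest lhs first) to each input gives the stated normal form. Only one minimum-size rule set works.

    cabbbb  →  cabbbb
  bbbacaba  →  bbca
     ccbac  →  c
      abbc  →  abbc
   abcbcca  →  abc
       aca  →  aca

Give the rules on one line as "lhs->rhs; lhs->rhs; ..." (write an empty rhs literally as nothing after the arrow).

  | cabbbb
  | bbbacaba => bbcaba => bbca
  | ccbac => bac => c
  | abbc

ba->; cc->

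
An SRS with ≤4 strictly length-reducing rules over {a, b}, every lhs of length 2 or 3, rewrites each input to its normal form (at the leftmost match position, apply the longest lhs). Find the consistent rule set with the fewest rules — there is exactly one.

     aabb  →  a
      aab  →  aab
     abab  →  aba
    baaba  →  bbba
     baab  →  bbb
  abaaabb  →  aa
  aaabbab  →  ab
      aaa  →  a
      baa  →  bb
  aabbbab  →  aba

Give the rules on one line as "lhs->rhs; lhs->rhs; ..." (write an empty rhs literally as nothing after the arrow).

  | aabb => aaa => a
  | aab
  | abab => aba
  | baaba => bbba

aaa->a; abb->aa; baa->bb; bab->ba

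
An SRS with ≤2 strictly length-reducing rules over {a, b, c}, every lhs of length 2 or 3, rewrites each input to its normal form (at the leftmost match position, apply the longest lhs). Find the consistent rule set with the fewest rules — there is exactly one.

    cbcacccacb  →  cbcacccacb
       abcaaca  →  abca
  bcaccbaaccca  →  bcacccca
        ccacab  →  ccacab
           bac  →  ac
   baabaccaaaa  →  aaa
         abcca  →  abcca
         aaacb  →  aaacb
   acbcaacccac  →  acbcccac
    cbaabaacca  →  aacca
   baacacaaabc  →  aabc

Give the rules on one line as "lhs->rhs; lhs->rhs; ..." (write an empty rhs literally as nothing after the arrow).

ba->a; caa->

  | cbcacccacb
  | abcaaca => abca
  | bcaccbaaccca => bcaccaaccca => bcacccca
  | ccacab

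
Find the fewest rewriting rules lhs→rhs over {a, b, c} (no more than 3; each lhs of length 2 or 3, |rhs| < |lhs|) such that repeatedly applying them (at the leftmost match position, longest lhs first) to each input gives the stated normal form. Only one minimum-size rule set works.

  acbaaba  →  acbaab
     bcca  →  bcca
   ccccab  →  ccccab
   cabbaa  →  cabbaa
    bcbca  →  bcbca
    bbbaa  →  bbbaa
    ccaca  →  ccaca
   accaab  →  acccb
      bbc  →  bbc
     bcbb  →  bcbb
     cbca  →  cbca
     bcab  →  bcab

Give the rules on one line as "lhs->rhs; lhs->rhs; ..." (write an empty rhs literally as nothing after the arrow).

  | acbaaba => acbaab
  | bcca
  | ccccab
  | cabbaa

aba->ab; caa->cc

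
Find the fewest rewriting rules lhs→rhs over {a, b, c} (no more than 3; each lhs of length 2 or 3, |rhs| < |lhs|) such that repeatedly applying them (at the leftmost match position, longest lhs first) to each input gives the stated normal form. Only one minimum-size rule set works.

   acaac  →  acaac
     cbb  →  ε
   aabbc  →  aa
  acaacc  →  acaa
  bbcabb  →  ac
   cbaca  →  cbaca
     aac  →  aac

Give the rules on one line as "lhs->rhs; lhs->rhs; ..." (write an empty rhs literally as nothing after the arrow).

bb->c; cc->

  | acaac
  | cbb => cc => ε
  | aabbc => aacc => aa
  | acaacc => acaa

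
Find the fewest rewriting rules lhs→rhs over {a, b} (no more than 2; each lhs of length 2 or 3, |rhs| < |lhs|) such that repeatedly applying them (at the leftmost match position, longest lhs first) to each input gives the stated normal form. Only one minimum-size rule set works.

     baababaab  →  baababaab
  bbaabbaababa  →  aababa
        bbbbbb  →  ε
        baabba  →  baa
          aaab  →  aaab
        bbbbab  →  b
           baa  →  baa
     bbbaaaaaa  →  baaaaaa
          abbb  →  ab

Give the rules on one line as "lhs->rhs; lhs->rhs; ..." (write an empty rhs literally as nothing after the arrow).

bb->; bba->

  | baababaab
  | bbaabbaababa => abbaababa => aababa
  | bbbbbb => bbbb => bb => ε
  | baabba => baa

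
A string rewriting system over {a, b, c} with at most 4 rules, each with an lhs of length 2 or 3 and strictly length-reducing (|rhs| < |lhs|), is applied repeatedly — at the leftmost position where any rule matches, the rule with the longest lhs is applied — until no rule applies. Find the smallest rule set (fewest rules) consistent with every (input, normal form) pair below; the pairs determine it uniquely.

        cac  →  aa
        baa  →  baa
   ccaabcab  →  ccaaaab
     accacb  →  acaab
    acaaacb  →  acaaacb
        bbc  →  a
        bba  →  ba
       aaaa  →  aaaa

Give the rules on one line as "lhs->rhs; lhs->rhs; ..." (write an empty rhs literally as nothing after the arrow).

bb->b; bc->a; cac->aa

  | cac => aa
  | baa
  | ccaabcab => ccaaaab
  | accacb => acaab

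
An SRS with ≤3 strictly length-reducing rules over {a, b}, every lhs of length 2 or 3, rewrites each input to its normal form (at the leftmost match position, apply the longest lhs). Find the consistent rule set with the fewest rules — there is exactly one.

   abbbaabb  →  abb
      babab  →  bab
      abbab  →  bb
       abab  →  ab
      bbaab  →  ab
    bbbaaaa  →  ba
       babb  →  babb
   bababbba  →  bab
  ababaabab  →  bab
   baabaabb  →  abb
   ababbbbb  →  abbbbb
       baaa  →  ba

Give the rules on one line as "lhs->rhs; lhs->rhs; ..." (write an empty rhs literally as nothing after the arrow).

aa->; aba->a; bba->ab

  | abbbaabb => abababb => ababb => abb
  | babab => bab
  | abbab => aabb => bb
  | abab => ab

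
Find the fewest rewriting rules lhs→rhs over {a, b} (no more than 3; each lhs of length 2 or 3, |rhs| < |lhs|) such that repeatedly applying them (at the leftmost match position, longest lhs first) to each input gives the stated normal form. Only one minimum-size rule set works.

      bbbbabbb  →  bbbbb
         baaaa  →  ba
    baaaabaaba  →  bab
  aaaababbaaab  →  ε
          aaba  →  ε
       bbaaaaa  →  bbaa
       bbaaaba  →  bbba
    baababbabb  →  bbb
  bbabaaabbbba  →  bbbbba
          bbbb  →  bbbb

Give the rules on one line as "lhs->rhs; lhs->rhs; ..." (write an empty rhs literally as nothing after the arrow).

  | bbbbabbb => bbbbb
  | baaaa => ba
  | baaaabaaba => babaaba => babaaa => bab
  | aaaababbaaab => ababbaaab => abaaab => abb => ε

aaa->; aab->aa; abb->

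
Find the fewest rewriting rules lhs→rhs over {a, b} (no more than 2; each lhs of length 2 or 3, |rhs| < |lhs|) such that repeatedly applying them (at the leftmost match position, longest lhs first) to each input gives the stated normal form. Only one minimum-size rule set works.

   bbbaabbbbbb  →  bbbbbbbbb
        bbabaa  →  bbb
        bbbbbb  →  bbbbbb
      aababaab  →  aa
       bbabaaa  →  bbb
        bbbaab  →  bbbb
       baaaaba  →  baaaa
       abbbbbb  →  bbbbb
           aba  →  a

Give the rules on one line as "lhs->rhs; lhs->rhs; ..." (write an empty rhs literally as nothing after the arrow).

  | bbbaabbbbbb => bbbabbbbbb => bbbbbbbbb
  | bbabaa => bbbaa => bbba => bbb
  | bbbbbb
  | aababaab => aabaab => aaab => aa

ab->; bba->bb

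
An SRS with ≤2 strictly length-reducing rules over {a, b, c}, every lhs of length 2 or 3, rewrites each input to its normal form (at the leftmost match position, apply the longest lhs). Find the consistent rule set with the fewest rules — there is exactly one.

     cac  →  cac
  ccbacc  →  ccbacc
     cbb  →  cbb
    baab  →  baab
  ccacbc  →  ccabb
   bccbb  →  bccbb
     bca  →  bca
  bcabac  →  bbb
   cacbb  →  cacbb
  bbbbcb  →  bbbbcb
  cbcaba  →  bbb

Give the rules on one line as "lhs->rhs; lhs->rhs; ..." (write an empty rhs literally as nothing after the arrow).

  | cac
  | ccbacc
  | cbb
  | baab

aba->b; cbc->bb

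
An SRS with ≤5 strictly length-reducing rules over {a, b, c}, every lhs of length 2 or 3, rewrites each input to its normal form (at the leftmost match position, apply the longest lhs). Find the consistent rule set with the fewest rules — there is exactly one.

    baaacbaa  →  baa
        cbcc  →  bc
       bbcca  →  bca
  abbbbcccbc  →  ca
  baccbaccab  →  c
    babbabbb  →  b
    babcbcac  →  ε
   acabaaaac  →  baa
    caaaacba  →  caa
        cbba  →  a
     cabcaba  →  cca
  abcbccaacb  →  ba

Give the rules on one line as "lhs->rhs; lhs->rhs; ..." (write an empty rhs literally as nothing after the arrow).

  | baaacbaa => baabbaa => babaa => baa
  | cbcc => acc => bc
  | bbcca => acca => bca
  | abbbbcccbc => bbbcccbc => abcccbc => cccbc => ccac => ccb => ca

ab->; ac->b; bb->a; cb->a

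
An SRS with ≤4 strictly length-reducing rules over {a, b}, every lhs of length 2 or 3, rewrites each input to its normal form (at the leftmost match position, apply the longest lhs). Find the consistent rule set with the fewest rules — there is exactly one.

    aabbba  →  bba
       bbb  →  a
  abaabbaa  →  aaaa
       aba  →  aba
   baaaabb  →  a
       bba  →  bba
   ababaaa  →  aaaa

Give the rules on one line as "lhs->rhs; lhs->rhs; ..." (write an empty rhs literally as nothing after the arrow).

aab->; baa->b; bab->; bbb->a

  | aabbba => bba
  | bbb => a
  | abaabbaa => abbbaa => aaaa
  | aba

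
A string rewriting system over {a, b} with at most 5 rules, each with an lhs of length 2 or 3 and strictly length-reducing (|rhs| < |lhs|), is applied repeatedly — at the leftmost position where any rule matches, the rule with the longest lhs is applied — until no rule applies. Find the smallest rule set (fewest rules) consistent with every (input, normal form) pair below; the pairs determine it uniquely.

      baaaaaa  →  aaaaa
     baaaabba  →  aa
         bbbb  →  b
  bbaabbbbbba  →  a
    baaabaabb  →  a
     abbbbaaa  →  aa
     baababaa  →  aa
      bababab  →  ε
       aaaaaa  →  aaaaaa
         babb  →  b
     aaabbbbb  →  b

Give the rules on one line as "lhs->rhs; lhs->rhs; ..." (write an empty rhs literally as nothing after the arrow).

ab->; ba->a; baa->a; bb->b

  | baaaaaa => aaaaa
  | baaaabba => aaabba => aaba => aa
  | bbbb => bbb => bb => b
  | bbaabbbbbba => baabbbbbba => abbbbbba => bbbbba => bbbba => bbba => bba => ba => a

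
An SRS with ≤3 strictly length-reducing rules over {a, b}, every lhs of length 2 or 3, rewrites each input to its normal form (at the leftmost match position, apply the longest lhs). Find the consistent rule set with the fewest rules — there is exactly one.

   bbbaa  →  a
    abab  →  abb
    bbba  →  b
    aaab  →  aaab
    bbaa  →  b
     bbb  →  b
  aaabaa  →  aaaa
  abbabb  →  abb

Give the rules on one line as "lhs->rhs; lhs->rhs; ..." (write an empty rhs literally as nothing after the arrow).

  | bbbaa => baa => a
  | abab => abb
  | bbba => ba => b
  | aaab

ba->b; baa->a; bbb->b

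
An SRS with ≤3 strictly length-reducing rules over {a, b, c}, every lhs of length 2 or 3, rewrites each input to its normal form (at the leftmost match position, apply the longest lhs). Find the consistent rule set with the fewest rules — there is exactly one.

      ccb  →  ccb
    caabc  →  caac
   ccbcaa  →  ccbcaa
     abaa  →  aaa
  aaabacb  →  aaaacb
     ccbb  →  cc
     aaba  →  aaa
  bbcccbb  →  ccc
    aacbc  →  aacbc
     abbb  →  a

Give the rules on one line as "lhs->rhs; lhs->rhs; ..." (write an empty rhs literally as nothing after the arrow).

  | ccb
  | caabc => caac
  | ccbcaa
  | abaa => aaa

ab->a; bb->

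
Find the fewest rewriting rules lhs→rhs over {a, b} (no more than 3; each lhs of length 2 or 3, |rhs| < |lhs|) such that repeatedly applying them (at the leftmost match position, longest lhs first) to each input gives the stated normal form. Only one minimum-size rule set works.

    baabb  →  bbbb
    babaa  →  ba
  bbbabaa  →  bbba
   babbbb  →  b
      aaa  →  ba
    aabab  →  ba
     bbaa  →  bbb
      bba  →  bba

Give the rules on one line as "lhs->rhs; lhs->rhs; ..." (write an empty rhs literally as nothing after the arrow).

  | baabb => bbbb
  | babaa => aaa => ba
  | bbbabaa => bbaaa => bbba
  | babbbb => abbb => b

aa->b; abb->; bab->a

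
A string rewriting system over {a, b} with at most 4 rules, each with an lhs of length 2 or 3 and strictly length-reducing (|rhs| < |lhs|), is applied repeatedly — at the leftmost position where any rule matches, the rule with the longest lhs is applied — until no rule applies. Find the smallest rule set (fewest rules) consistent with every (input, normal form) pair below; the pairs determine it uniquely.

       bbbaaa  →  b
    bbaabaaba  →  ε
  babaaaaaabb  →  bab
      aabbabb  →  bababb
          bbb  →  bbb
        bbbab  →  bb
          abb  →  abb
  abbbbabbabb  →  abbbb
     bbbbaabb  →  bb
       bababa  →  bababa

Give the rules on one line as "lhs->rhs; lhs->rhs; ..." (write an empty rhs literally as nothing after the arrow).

aa->; aab->ba; bba->

  | bbbaaa => baa => b
  | bbaabaaba => abaaba => abbaa => aa => ε
  | babaaaaaabb => babaaaabb => babaabb => babbab => bab
  | aabbabb => bababb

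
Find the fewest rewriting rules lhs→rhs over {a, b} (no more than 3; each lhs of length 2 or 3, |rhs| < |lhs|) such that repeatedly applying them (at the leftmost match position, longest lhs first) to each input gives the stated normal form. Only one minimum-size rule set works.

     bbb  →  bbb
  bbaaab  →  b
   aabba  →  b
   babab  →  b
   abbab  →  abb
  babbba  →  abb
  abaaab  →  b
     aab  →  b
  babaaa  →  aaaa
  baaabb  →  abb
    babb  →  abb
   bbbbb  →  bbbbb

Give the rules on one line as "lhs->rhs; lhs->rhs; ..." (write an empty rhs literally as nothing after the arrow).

  | bbb
  | bbaaab => baab => aab => b
  | aabba => bba => b
  | babab => abab => aab => b

aab->b; ba->a; bba->b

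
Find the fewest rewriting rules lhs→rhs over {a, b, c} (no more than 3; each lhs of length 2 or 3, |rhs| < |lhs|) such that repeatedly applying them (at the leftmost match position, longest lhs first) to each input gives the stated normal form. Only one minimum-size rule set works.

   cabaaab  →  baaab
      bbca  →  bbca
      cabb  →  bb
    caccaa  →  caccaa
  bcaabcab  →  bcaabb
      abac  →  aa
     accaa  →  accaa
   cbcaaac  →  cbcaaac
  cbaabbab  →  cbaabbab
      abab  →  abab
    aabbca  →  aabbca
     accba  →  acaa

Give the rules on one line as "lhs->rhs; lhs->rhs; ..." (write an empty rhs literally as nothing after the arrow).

  | cabaaab => baaab
  | bbca
  | cabb => bb
  | caccaa

bac->a; cab->b; ccb->ca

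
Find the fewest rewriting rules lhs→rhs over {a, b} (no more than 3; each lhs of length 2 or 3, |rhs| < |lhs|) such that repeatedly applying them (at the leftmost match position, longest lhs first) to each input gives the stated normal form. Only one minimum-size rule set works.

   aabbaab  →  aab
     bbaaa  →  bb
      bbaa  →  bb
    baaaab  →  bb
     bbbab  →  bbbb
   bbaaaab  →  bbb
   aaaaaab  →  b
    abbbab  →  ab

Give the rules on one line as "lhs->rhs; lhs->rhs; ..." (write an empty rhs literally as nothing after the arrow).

aaa->; abb->ab; ba->b

  | aabbaab => aabaab => aabab => aabb => aab
  | bbaaa => bbaa => bba => bb
  | bbaa => bba => bb
  | baaaab => baaab => baab => bab => bb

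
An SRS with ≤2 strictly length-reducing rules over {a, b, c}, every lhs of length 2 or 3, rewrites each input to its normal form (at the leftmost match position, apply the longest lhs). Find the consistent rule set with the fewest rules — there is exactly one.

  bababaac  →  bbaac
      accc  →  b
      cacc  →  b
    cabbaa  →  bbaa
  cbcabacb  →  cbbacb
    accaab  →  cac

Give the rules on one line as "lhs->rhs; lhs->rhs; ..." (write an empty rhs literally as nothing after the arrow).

ab->c; cc->b

  | bababaac => bcabaac => bccaac => bbaac
  | accc => abc => cc => b
  | cacc => cab => cc => b
  | cabbaa => ccbaa => bbaa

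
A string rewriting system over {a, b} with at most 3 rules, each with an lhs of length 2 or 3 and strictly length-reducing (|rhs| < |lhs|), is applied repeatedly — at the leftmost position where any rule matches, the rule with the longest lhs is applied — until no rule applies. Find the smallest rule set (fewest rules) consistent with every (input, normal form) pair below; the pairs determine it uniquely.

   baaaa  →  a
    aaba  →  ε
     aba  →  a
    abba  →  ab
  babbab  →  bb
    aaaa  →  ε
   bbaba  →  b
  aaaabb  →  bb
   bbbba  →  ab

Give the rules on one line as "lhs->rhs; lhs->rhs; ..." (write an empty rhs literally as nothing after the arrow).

aa->; ba->; bbb->ab

  | baaaa => aaa => a
  | aaba => ba => ε
  | aba => a
  | abba => ab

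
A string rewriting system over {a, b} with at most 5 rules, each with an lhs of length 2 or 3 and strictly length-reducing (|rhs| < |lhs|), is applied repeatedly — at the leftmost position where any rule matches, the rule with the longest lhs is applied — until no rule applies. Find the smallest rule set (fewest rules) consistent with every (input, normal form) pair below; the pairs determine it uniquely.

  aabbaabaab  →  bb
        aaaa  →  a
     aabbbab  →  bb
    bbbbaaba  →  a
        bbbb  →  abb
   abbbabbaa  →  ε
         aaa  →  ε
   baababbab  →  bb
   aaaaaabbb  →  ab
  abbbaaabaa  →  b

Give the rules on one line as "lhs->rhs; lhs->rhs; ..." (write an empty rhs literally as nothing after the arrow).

  | aabbaabaab => bbbaabaab => abaabaab => aaabaab => baab => aab => bb
  | aaaa => a
  | aabbbab => bbbbab => abbab => abab => aab => bb
  | bbbbaaba => abbaaba => abaaba => aaaba => ba => a

aa->b; aaa->; ba->a; bbb->ab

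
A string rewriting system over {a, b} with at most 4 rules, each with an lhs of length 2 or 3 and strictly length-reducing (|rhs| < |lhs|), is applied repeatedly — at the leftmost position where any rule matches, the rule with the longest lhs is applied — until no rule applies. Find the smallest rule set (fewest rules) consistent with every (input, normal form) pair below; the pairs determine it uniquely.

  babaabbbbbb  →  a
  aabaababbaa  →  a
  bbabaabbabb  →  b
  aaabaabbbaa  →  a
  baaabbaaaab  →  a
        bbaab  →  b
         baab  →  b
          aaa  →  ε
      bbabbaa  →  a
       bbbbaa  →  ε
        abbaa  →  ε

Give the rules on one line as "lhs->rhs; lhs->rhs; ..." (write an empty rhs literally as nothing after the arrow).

  | babaabbbbbb => bbaabbbbbb => aaabbbbbb => bbbbbb => abbbb => bbbb => abb => bb => a
  | aabaababbaa => bbaababbaa => aaababbaa => babbaa => bbbaa => abaa => baa => bb => a
  | bbabaabbabb => aabaabbabb => bbaabbabb => aaabbabb => bbabb => aabb => bbb => ab => b
  | aaabaabbbaa => baabbbaa => bbbbbaa => abbbaa => bbbaa => abaa => baa => bb => a

aa->b; aaa->; ab->b; bb->a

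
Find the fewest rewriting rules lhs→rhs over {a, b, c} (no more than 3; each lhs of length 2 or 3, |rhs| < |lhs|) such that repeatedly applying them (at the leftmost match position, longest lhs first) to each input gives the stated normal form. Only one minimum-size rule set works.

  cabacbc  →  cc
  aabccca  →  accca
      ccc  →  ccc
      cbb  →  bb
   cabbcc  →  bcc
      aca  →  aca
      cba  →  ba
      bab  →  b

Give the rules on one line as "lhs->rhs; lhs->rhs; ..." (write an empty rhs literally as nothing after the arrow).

ab->; cb->b

  | cabacbc => cacbc => cabc => cc
  | aabccca => accca
  | ccc
  | cbb => bb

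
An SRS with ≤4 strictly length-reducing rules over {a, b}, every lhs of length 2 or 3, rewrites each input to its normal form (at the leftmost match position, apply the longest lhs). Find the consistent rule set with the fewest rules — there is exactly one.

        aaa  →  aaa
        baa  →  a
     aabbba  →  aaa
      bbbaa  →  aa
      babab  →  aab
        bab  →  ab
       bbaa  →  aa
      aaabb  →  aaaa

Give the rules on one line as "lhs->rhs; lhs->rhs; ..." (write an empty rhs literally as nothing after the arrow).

ba->; bab->ab; bb->a; bba->a

  | aaa
  | baa => a
  | aabbba => aaaba => aaa
  | bbbaa => abaa => aa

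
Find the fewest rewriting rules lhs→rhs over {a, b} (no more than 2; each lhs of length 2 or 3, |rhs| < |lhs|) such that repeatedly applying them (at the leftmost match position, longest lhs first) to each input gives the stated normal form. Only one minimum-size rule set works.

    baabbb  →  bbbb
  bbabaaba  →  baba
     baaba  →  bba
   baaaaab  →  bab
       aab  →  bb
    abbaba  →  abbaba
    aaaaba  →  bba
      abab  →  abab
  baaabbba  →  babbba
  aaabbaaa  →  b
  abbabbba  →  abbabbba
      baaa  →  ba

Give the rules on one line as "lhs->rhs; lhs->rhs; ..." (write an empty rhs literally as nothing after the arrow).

  | baabbb => aabbb => bbbb
  | bbabaaba => bbaaaba => baaaba => aaaba => baba
  | baaba => aaba => bba
  | baaaaab => aaaaab => baaab => aaab => bab

aa->b; baa->aa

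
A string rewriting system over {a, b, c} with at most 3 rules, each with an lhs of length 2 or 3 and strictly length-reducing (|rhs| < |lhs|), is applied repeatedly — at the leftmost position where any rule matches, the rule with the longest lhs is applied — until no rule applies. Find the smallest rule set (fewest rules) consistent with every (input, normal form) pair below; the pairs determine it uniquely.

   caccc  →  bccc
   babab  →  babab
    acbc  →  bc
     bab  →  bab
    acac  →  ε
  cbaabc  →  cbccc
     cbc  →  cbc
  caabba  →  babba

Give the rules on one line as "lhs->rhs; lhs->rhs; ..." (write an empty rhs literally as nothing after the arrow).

  | caccc => bccc
  | babab
  | acbc => bc
  | bab

aab->cc; ac->; ca->b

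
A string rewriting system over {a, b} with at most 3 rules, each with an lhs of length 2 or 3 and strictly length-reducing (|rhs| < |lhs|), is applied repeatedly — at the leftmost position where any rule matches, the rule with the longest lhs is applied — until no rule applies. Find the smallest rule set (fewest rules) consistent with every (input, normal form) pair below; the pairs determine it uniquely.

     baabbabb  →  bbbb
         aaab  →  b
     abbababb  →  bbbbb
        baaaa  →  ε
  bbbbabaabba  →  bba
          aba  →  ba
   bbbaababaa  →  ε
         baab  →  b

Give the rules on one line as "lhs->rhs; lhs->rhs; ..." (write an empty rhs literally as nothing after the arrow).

aa->; ab->b; baa->aa

  | baabbabb => aabbabb => bbabb => bbbb
  | aaab => ab => b
  | abbababb => bbababb => bbbabb => bbbbb
  | baaaa => aaaa => aa => ε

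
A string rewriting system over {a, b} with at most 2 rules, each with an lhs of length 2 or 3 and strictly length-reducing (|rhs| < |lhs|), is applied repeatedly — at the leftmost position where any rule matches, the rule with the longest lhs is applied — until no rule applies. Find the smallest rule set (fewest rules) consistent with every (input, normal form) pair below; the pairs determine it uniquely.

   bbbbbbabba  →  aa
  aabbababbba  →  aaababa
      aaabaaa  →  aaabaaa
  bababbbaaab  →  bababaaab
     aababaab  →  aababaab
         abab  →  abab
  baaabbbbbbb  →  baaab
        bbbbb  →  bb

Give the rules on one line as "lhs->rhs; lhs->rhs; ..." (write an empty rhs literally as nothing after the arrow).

  | bbbbbbabba => bbbabba => abba => aa
  | aabbababbba => aaababbba => aaababa
  | aaabaaa
  | bababbbaaab => bababaaab

abb->a; bbb->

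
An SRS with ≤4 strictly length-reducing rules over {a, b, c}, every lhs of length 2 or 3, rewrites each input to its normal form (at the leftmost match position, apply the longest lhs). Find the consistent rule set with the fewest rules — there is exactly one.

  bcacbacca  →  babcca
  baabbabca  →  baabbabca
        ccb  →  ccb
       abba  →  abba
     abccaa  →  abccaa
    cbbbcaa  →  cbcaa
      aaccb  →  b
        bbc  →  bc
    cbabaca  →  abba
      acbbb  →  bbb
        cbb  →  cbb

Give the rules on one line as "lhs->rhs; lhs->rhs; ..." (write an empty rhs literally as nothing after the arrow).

ac->; bbc->bc; cba->ab

  | bcacbacca => bcbacca => babcca
  | baabbabca
  | ccb
  | abba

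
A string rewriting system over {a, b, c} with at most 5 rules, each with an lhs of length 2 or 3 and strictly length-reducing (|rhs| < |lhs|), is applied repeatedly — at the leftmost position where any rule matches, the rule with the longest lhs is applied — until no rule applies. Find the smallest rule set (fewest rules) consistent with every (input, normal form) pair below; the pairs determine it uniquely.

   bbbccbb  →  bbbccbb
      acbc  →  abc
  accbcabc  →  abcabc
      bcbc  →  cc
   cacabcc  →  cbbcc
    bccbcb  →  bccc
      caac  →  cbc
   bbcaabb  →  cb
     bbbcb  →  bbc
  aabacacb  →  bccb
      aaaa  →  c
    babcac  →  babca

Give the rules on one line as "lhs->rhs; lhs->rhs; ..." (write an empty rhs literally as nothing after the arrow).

  | bbbccbb
  | acbc => abc
  | accbcabc => acbcabc => abcabc
  | bcbc => cc

aa->b; ac->a; baa->c; bcb->c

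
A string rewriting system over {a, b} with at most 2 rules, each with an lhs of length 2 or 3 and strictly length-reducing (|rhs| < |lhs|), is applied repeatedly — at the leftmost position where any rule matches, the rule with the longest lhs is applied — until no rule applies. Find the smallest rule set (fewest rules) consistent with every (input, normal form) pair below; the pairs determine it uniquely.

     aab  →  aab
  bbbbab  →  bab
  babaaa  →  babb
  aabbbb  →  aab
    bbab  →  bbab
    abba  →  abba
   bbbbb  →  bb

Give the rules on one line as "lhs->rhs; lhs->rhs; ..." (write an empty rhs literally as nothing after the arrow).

aaa->b; bbb->

  | aab
  | bbbbab => bab
  | babaaa => babb
  | aabbbb => aab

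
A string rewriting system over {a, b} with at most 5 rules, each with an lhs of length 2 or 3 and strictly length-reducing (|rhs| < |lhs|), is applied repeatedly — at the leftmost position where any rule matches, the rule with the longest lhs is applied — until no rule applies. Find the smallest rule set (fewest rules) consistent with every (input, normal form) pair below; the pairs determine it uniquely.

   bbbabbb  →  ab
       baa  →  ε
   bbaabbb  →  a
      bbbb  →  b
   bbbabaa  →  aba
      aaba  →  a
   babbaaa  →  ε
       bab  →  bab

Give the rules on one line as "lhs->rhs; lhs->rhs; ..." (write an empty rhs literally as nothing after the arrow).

aa->b; baa->; bb->a; bba->bb

  | bbbabbb => ababbb => abaab => ab
  | baa => ε
  | bbaabbb => bbabbb => bbbbb => abbb => aab => bb => a
  | bbbb => abb => aa => b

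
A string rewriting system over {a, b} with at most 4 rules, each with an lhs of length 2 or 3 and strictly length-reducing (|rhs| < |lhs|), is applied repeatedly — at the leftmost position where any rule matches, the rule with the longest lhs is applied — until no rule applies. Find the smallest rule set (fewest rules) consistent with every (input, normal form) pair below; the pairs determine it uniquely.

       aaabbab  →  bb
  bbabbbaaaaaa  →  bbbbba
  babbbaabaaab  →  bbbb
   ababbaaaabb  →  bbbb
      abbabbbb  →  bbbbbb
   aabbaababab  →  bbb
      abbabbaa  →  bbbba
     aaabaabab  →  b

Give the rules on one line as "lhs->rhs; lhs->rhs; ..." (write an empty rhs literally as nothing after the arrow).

aa->a; aab->; ab->b

  | aaabbab => aabbab => bab => bb
  | bbabbbaaaaaa => bbbbbaaaaaa => bbbbbaaaaa => bbbbbaaaa => bbbbbaaa => bbbbbaa => bbbbba
  | babbbaabaaab => bbbbaabaaab => bbbbaaab => bbbbaab => bbbb
  | ababbaaaabb => babbaaaabb => bbbaaaabb => bbbaaabb => bbbaabb => bbbb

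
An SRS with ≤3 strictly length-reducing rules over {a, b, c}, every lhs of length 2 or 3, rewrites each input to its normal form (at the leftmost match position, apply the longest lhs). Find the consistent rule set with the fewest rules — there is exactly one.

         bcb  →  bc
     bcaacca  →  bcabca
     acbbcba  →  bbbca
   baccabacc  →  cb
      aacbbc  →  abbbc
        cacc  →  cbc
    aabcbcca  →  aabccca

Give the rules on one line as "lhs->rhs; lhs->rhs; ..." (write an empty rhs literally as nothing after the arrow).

  | bcb => bc
  | bcaacca => bcabca
  | acbbcba => bbbcba => bbbca
  | baccabacc => cabacc => cac => cb

ac->b; bac->; bcb->bc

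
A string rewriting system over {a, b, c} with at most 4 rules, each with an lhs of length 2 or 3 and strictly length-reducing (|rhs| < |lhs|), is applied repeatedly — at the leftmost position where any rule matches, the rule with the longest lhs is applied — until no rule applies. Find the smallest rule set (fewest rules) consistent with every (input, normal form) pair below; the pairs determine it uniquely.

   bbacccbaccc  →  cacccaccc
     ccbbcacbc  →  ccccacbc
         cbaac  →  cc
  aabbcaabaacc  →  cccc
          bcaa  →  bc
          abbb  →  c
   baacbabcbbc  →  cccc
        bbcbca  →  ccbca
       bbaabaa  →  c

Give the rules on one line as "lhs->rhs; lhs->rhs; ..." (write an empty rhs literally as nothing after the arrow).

aa->; ab->; ba->a; bb->c

  | bbacccbaccc => cacccbaccc => cacccaccc
  | ccbbcacbc => ccccacbc
  | cbaac => caac => cc
  | aabbcaabaacc => bbcaabaacc => ccaabaacc => ccbaacc => ccaacc => cccc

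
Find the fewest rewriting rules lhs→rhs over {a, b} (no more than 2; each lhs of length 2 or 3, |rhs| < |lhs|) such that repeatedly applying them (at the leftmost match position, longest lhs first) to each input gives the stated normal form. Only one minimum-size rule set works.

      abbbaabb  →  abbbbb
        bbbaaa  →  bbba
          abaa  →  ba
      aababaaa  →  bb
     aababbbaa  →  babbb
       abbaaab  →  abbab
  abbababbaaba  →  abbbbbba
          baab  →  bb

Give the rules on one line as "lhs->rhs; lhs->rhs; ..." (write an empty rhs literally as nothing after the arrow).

  | abbbaabb => abbbbb
  | bbbaaa => bbba
  | abaa => ba
  | aababaaa => babaaa => bbaa => bb

aa->; aba->b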